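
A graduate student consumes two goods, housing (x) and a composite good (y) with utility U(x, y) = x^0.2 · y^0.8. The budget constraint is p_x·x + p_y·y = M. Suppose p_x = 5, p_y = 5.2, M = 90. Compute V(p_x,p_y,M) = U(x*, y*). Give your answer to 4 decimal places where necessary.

Demand: x*(p_x,p_y,M) = 0.2·M/p_x and y* = 0.8·M/p_y.
At p_x=5, p_y=5.2, M=90: x* = 0.2·90/5 = 3.6, y* = 13.8462.
Utility at the optimum: U(3.6, 13.8462) = 10.5761.

V = 10.5761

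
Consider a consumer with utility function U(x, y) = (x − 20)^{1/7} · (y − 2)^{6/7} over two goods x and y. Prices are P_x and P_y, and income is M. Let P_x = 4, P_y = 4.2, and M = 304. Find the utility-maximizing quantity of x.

x* = 27.7

Let x' = x−20, y' = y−2. MRS = (1/6)·y'/x' = P_x/P_y.
Substituting into the budget: x* = 20 + 1/7·(M − 20·P_x − 2·P_y)/P_x, and y* = 2 + 6/7·(…)/P_y.
Discretionary income = 304 − 20·4 − 2·4.2 = 215.6; x* = 20 + 1/7·215.6/4 = 27.7.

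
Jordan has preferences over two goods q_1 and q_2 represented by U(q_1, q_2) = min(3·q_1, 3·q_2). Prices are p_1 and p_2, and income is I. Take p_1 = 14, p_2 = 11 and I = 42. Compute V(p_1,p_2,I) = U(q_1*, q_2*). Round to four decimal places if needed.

Leontief preferences: the optimum is at the kink where q_1/3 = q_2/3, i.e. q_2 = q_1.
Budget: p_1·q_1 + p_2·q_1 = I, so (3·p_1 + 3·p_2)·q_1 = 3·I.
Demand: q_1*(p_1,p_2,I) = 3·I/(3·p_1 + 3·p_2), q_2* = 3·I/(3·p_1 + 3·p_2).
Here 3·14 + 3·11 = 75, giving q_1* = 1.68 and q_2* = 1.68.
Utility at the optimum: U(1.68, 1.68) = 5.04.

V = 5.04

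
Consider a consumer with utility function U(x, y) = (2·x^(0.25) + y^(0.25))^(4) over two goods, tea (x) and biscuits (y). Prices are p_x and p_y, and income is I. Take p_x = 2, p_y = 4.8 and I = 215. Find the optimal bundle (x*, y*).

From the CES first-order condition, 2·(y/x)^(0.75) = p_x/p_y.
Solve for the ratio: y/x = [(1/2)·p_x/p_y]^(4/3).
Substitute y = (y/x)·x into the budget: x* = I/(p_x + p_y·(y/x)).
Numerically y/x = 0.123503, so x* = 215/(2 + 4.8·0.123503) = 82.9214 and y* = 0.123503·82.9214 = 10.2411.

x* = 82.9214, y* = 10.2411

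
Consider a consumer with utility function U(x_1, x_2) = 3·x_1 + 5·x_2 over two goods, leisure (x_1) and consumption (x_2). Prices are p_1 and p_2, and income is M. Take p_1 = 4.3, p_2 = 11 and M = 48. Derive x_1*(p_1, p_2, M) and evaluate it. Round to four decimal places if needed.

Perfect substitutes: compare marginal utility per dollar. 3/p_1 vs 5/p_2 → 0.6977 vs 0.4545.
x_1 gives more utility per dollar, so spend all income on x_1: x_1* = M/p_1, x_2* = 0.
Numerically: x_1* = 11.1628, x_2* = 0.

x_1* = 11.1628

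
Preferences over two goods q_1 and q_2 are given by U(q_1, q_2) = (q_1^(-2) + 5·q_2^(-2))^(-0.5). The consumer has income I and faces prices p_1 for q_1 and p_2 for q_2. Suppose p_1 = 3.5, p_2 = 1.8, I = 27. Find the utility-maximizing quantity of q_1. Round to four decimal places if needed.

Numerically q_2/q_1 = 2.134299, so q_1* = 27/(3.5 + 1.8·2.134299) = 3.6776.

q_1* = 3.6776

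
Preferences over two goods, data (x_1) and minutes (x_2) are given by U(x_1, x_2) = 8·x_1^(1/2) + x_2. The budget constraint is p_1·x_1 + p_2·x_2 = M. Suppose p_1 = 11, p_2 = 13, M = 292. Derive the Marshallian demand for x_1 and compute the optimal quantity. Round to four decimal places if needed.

x_1* = 22.3471

MU_x_1 = 4/√x_1, MU_x_2 = 1. Tangency: 4/√x_1 = p_1/p_2.
Thus x_1* = (4·p_2/p_1)² — independent of M — with the rest of income spent on x_2.
Plugging in: x_1* = (4·13/11)² = 22.3471.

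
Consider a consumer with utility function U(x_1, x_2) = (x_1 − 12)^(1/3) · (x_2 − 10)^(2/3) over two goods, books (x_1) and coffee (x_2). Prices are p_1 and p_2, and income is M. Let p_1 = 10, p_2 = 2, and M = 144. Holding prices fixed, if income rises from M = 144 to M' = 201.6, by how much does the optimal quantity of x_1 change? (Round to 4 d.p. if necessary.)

Let x_1' = x_1−12, x_2' = x_2−10. MRS = (1/2)·x_2'/x_1' = p_1/p_2.
Substituting into the budget: x_1* = 12 + 1/3·(M − 12·p_1 − 10·p_2)/p_1, and x_2* = 10 + 2/3·(…)/p_2.
Discretionary income = 144 − 12·10 − 10·2 = 4; x_1* = 12 + 1/3·4/10 = 12.1333.
At M' = 201.6: x_1* = 14.0533. Change: 14.0533 − 12.1333 = 1.92.

Δx_1* = 1.92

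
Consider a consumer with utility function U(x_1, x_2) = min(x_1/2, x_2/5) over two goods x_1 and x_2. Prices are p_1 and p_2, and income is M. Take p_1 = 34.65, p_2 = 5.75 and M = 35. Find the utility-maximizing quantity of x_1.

x_1* = 0.7139

With perfect complements, no substitution: consume in ratio x_1:x_2 = 2:5.
Budget: p_1·x_1 + p_2·(5/2)·x_1 = M, so (2·p_1 + 5·p_2)·x_1 = 2·M.
Demand: x_1*(p_1,p_2,M) = 2·M/(2·p_1 + 5·p_2), x_2* = 5·M/(2·p_1 + 5·p_2).
Here 2·34.65 + 5·5.75 = 98.05, giving x_1* = 0.7139.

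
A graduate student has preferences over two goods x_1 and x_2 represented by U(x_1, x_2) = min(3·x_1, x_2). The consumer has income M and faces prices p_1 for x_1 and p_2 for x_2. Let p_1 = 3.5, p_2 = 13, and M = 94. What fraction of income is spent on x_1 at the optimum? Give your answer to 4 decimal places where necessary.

share on x_1 = 0.0824

With perfect complements, no substitution: consume in ratio x_1:x_2 = 1:3.
Budget: p_1·x_1 + p_2·3·x_1 = M, so (p_1 + 3·p_2)·x_1 = M.
Demand: x_1*(p_1,p_2,M) = M/(p_1 + 3·p_2), x_2* = 3·M/(p_1 + 3·p_2).
Here 3.5 + 3·13 = 42.5, giving x_1* = 2.2118 and x_2* = 6.6353.
Expenditure on x_1: 3.5·2.2118 = 7.7412; share = 0.0824.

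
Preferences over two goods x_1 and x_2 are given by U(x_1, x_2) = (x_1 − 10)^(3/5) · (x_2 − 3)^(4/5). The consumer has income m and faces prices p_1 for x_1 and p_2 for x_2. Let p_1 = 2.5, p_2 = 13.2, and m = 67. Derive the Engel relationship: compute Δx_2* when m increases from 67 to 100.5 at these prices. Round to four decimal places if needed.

Δx_2* = 1.4502

This is Cobb-Douglas in (x_1−10, x_2−3): tangency gives 0.6·p_2·(x_2−3) = 0.8·p_1·(x_1−10).
Substituting into the budget: x_1* = 10 + 3/7·(m − 10·p_1 − 3·p_2)/p_1, and x_2* = 3 + 4/7·(…)/p_2.
Discretionary income = 67 − 10·2.5 − 3·13.2 = 2.4; x_2* = 3 + 4/7·2.4/13.2 = 3.1039.
At m' = 100.5: x_2* = 4.5541. Change: 4.5541 − 3.1039 = 1.4502.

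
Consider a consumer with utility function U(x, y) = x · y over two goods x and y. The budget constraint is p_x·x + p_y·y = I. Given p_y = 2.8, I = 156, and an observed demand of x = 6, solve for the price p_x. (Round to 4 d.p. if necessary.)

Tangency: MRS = y/x = p_x/p_y.
Rearranging, p_y·y = p_x·x. Substituting into the budget gives p_x·x·(1 + 1) = I.
Demand: x*(p_x,p_y,I) = 0.5·I/p_x and y* = 0.5·I/p_y.
Set x* = 6 in the demand function and solve for p_x: p_x = 13.

p_x = 13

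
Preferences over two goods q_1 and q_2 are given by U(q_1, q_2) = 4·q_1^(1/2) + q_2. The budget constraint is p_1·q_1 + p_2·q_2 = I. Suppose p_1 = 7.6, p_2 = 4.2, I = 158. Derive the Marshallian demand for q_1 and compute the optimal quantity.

q_1* = 1.2216

Utility is quasi-linear in q_2; the FOC for q_1 is 2/√q_1 = p_1/p_2.
Solve: √q_1 = 2·p_2/p_1, so q_1*(p_1,p_2) = (2·p_2/p_1)², and q_2* = (I − p_1·q_1*)/p_2.
Plugging in: q_1* = (2·4.2/7.6)² = 1.2216.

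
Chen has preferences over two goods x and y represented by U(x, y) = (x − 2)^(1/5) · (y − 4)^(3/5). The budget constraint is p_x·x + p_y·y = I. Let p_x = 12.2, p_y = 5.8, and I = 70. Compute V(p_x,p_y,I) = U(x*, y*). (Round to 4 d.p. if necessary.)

V = 1.6199

MRS = (1/3)·(y−4)/(x−2). Tangency with p_x/p_y gives y−4 = 3·(p_x/p_y)·(x−2).
After buying the subsistence bundle (2, 4), a share 0.25 of the remaining income goes to x: x* = 2 + 0.25·(I − 2p_x − 4p_y)/p_x.
Discretionary income = 70 − 2·12.2 − 4·5.8 = 22.4; x* = 2 + 0.25·22.4/12.2 = 2.459; y* = 4 + 0.75·22.4/5.8 = 6.8966.
Utility at the optimum: U(2.459, 6.8966) = 1.6199.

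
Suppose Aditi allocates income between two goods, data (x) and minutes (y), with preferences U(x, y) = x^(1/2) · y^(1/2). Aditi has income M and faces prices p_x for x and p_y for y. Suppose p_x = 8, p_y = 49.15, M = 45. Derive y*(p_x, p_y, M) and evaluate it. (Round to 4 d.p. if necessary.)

The MRS is y/x. Set MRS = p_x/p_y.
Rearranging, p_y·y = p_x·x. Substituting into the budget gives p_x·x·(1 + 1) = M.
Demand: x*(p_x,p_y,M) = 0.5·M/p_x and y* = 0.5·M/p_y.
At p_x=8, p_y=49.15, M=45: y* = 0.5·45/49.15 = 0.4578.

y* = 0.4578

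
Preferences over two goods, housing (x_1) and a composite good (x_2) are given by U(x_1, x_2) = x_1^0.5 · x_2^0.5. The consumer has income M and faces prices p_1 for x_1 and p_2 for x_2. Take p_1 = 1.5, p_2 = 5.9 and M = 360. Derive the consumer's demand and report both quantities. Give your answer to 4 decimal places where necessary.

x_1* = 120, x_2* = 30.5085

Tangency: MRS = x_2/x_1 = p_1/p_2.
Rearranging, p_2·x_2 = p_1·x_1. Substituting into the budget gives p_1·x_1·(1 + 1) = M.
Demand: x_1*(p_1,p_2,M) = 0.5·M/p_1 and x_2* = 0.5·M/p_2.
At p_1=1.5, p_2=5.9, M=360: x_1* = 0.5·360/1.5 = 120, x_2* = 30.5085.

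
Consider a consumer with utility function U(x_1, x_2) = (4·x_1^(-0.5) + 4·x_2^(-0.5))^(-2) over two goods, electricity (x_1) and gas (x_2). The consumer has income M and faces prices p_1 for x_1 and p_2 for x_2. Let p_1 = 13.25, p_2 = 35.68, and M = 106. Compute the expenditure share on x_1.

MU_x_1 ∝ 4·x_1^(-1.5), MU_x_2 ∝ 4·x_2^(-1.5), so MRS = (x_2/x_1)^(1.5) = p_1/p_2.
Hence x_2/x_1 = (p_1/p_2)^(1/(1.5)), i.e. raised to the 2/3 power.
With the ratio pinned down, the budget gives x_1* = M/(p_1 + p_2·(x_2/x_1)) and x_2* = (x_2/x_1)·x_1*.
Numerically x_2/x_1 = 0.516647, so x_1* = 106/(13.25 + 35.68·0.516647) = 3.3455 and x_2* = 0.516647·3.3455 = 1.7285.
Expenditure on x_1: 13.25·3.3455 = 44.3284; share = 0.4182.

share on x_1 = 0.4182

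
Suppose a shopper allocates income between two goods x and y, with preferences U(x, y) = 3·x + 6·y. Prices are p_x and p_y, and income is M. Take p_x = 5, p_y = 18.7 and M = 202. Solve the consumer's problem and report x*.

x* = 40.4

Linear utility — the consumer picks whichever good has higher MU/price: 3/5 = 0.6 vs 6/18.7 = 0.3209.
x gives more utility per dollar, so spend all income on x: x* = M/p_x, y* = 0.
Numerically: x* = 40.4, y* = 0.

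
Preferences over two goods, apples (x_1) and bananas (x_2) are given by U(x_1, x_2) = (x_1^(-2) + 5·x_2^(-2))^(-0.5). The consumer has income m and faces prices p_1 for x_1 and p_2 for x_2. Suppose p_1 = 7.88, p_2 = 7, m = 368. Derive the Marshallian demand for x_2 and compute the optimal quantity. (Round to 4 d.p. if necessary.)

MRS = MU_x_1/MU_x_2 = (1/5)·(x_2/x_1)^(3). Set equal to p_1/p_2.
Solve for the ratio: x_2/x_1 = [5·p_1/p_2]^(1/3).
With the ratio pinned down, the budget gives x_1* = m/(p_1 + p_2·(x_2/x_1)) and x_2* = (x_2/x_1)·x_1*.
Numerically x_2/x_1 = 1.778823, so x_1* = 368/(7.88 + 7·1.778823) = 18.0998 and x_2* = 1.778823·18.0998 = 32.1963.

x_2* = 32.1963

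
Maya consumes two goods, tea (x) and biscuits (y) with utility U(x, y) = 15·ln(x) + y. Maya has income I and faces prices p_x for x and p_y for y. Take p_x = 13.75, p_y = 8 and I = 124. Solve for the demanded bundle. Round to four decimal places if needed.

x* = 8.7273, y* = 0.5

MU_x = 15/x, MU_y = 1. Tangency: 15/x = p_x/p_y.
So x*(p_x,p_y) = 15·p_y/p_x, independent of income; and y* = (I − 15·p_y)/p_y.
At the given prices: x* = 15·8/13.75 = 8.7273, and y* = 0.5.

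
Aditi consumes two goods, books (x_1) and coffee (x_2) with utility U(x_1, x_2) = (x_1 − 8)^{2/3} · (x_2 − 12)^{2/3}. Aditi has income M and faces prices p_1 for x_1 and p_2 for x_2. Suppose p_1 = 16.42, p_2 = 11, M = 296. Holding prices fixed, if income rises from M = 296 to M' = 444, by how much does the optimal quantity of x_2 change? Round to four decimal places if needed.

Substituting into the budget: x_1* = 8 + 0.5·(M − 8·p_1 − 12·p_2)/p_1, and x_2* = 12 + 0.5·(…)/p_2.
Discretionary income = 296 − 8·16.42 − 12·11 = 32.64; x_2* = 12 + 0.5·32.64/11 = 13.4836.
At M' = 444: x_2* = 20.2109. Change: 20.2109 − 13.4836 = 6.7273.

Δx_2* = 6.7273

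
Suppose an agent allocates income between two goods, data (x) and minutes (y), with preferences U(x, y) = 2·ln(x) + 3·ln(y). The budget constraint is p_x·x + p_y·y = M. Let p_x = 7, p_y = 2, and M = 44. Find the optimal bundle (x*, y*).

MU_x/MU_y = (2·y)/(3·x); tangency sets this equal to p_x/p_y.
So 2·p_y·y = 3·p_x·x; combined with the budget, a share 0.4 of income goes to x.
Demand: x*(p_x,p_y,M) = 0.4·M/p_x and y* = 0.6·M/p_y.
At p_x=7, p_y=2, M=44: x* = 0.4·44/7 = 2.5143, y* = 13.2.

x* = 2.5143, y* = 13.2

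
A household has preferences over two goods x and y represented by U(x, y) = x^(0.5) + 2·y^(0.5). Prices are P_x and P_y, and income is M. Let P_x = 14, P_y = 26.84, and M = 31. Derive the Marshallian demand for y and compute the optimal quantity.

y* = 0.7808

MU_x ∝ x^(-0.5), MU_y ∝ 2·y^(-0.5), so MRS = (1/2)·(y/x)^(0.5) = P_x/P_y.
Hence y/x = (2·P_x/P_y)^(1/(0.5)), i.e. raised to the 2 power.
Substitute y = (y/x)·x into the budget: x* = M/(P_x + P_y·(y/x)).
Numerically y/x = 1.088306, so x* = 31/(14 + 26.84·1.088306) = 0.7174 and y* = 1.088306·0.7174 = 0.7808.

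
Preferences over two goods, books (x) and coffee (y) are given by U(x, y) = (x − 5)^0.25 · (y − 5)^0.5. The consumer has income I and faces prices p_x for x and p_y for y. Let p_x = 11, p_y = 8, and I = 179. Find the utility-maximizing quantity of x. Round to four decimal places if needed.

Discretionary income = 179 − 5·11 − 5·8 = 84; x* = 5 + 1/3·84/11 = 7.5455.

x* = 7.5455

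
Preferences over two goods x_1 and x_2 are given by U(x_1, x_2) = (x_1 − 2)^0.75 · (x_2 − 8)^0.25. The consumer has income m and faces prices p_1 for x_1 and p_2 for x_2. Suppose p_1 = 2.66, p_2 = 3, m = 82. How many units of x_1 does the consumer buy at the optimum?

MRS = 3·(x_2−8)/(x_1−2). Tangency with p_1/p_2 gives x_2−8 = (1/3)·(p_1/p_2)·(x_1−2).
After buying the subsistence bundle (2, 8), a share 0.75 of the remaining income goes to x_1: x_1* = 2 + 0.75·(m − 2p_1 − 8p_2)/p_1.
Discretionary income = 82 − 2·2.66 − 8·3 = 52.68; x_1* = 2 + 0.75·52.68/2.66 = 16.8534.

x_1* = 16.8534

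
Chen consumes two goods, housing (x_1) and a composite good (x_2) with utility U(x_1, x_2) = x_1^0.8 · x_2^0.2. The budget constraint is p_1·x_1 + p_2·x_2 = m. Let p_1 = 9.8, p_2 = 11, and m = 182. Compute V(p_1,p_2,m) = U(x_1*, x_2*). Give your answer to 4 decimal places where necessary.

V = 11.0025

At p_1=9.8, p_2=11, m=182: x_1* = 0.8·182/9.8 = 14.8571, x_2* = 3.3091.
Utility at the optimum: U(14.8571, 3.3091) = 11.0025.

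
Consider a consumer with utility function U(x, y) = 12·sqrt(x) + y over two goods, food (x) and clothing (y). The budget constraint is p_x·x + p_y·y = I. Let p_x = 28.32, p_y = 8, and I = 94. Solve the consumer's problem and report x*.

x* = 2.8727

MU_x = 6/√x, MU_y = 1. Tangency: 6/√x = p_x/p_y.
Thus x* = (6·p_y/p_x)² — independent of I — with the rest of income spent on y.
Plugging in: x* = (6·8/28.32)² = 2.8727.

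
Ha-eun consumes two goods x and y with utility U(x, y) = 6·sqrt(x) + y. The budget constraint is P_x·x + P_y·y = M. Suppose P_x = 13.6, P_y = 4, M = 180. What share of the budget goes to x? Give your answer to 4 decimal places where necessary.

share on x = 0.0588

Plugging in: x* = (3·4/13.6)² = 0.7785, y* = 42.3529.
Expenditure on x: 13.6·0.7785 = 10.5882; share = 0.0588.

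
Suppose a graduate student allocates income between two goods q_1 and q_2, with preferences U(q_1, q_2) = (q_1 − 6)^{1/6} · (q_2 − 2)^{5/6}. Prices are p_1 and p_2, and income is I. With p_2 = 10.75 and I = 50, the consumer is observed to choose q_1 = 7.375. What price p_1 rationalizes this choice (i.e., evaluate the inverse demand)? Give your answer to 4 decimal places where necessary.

Let q_1' = q_1−6, q_2' = q_2−2. MRS = (1/5)·q_2'/q_1' = p_1/p_2.
After buying the subsistence bundle (6, 2), a share 1/6 of the remaining income goes to q_1: q_1* = 6 + 1/6·(I − 6p_1 − 2p_2)/p_1.
Set q_1* = 7.375 in the demand function and solve for p_1: p_1 = 2.

p_1 = 2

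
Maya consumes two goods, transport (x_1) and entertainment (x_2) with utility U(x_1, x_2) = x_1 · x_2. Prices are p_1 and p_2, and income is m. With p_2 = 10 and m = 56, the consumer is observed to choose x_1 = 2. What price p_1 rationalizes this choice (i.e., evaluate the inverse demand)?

p_1 = 14

Tangency: MRS = x_2/x_1 = p_1/p_2.
Rearranging, p_2·x_2 = p_1·x_1. Substituting into the budget gives p_1·x_1·(1 + 1) = m.
Demand: x_1*(p_1,p_2,m) = 0.5·m/p_1 and x_2* = 0.5·m/p_2.
Set x_1* = 2 in the demand function and solve for p_1: p_1 = 14.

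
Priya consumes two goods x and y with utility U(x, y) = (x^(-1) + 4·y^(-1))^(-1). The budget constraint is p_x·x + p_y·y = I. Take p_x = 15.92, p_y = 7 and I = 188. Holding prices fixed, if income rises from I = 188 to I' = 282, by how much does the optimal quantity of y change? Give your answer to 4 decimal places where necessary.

Δy* = 7.6558

Numerically y/x = 3.016147, so x* = 188/(15.92 + 7·3.016147) = 5.0765 and y* = 3.016147·5.0765 = 15.3116.
At I' = 282: y* = 22.9674. Change: 22.9674 − 15.3116 = 7.6558.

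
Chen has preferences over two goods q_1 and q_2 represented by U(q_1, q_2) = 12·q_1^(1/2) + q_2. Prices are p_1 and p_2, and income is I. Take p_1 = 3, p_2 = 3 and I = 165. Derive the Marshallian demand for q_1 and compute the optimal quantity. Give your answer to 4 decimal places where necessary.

Set MRS = p_1/p_2: 6·q_1^(−1/2) = p_1/p_2.
Thus q_1* = (6·p_2/p_1)² — independent of I — with the rest of income spent on q_2.
Plugging in: q_1* = (6·3/3)² = 36.

q_1* = 36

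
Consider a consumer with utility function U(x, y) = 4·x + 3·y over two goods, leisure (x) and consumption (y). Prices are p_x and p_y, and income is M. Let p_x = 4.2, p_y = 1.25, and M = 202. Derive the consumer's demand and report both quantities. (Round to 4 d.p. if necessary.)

x* = 0, y* = 161.6

Perfect substitutes: compare marginal utility per dollar. 4/p_x vs 3/p_y → 0.9524 vs 2.4.
y gives more utility per dollar, so spend all income on y: y* = M/p_y, x* = 0.
Numerically: x* = 0, y* = 161.6.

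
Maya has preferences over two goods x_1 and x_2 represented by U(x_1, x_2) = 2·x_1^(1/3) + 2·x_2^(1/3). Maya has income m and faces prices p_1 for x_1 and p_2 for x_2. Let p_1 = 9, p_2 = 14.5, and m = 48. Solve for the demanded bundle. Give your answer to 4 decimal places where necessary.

x_1* = 2.9831, x_2* = 1.4588

MRS = MU_x_1/MU_x_2 = (x_2/x_1)^(2/3). Set equal to p_1/p_2.
Solve for the ratio: x_2/x_1 = [p_1/p_2]^(1.5).
Substitute x_2 = (x_2/x_1)·x_1 into the budget: x_1* = m/(p_1 + p_2·(x_2/x_1)).
Numerically x_2/x_1 = 0.489003, so x_1* = 48/(9 + 14.5·0.489003) = 2.9831 and x_2* = 0.489003·2.9831 = 1.4588.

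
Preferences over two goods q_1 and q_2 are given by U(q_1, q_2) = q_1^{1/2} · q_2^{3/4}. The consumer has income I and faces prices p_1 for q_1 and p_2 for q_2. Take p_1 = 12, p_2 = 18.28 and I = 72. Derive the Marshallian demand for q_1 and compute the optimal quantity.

Tangency: MRS = (2/3)·q_2/q_1 = p_1/p_2.
Rearranging, p_2·q_2 = (3/2)·p_1·q_1. Substituting into the budget gives p_1·q_1·(1 + (3/2)) = I.
Demand: q_1*(p_1,p_2,I) = 0.4·I/p_1 and q_2* = 0.6·I/p_2.
At p_1=12, p_2=18.28, I=72: q_1* = 0.4·72/12 = 2.4.

q_1* = 2.4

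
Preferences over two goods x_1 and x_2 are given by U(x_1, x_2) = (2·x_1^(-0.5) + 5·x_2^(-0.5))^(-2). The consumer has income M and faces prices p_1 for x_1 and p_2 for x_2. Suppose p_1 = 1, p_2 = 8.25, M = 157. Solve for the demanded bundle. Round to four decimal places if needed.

From the CES first-order condition, (2/5)·(x_2/x_1)^(1.5) = p_1/p_2.
Hence x_2/x_1 = ((5/2)·p_1/p_2)^(1/(1.5)), i.e. raised to the 2/3 power.
Substitute x_2 = (x_2/x_1)·x_1 into the budget: x_1* = M/(p_1 + p_2·(x_2/x_1)).
Numerically x_2/x_1 = 0.451153, so x_1* = 157/(1 + 8.25·0.451153) = 33.2485 and x_2* = 0.451153·33.2485 = 15.0002.

x_1* = 33.2485, x_2* = 15.0002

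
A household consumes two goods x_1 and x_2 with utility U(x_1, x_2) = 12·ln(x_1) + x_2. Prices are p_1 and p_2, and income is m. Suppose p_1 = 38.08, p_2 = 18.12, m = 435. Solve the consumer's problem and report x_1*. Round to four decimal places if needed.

Set MRS = p_1/p_2: (12/x_1)/1 = p_1/p_2.
So x_1*(p_1,p_2) = 12·p_2/p_1, independent of income; and x_2* = (m − 12·p_2)/p_2.
At the given prices: x_1* = 12·18.12/38.08 = 5.7101.

x_1* = 5.7101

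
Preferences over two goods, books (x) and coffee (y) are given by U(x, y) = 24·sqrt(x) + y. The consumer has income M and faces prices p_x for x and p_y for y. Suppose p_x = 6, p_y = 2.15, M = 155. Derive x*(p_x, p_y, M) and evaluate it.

Set MRS = p_x/p_y: 12·x^(−1/2) = p_x/p_y.
Thus x* = (12·p_y/p_x)² — independent of M — with the rest of income spent on y.
Plugging in: x* = (12·2.15/6)² = 18.49.

x* = 18.49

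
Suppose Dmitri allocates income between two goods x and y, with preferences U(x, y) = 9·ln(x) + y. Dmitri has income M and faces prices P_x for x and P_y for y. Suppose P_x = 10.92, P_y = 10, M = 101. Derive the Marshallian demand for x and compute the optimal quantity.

MU_x = 9/x, MU_y = 1. Tangency: 9/x = P_x/P_y.
So x*(P_x,P_y) = 9·P_y/P_x, independent of income; and y* = (M − 9·P_y)/P_y.
At the given prices: x* = 9·10/10.92 = 8.2418.

x* = 8.2418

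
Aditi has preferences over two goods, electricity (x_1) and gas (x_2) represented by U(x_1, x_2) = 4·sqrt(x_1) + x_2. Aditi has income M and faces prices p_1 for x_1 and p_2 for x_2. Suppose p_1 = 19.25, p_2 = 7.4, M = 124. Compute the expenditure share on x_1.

MU_x_1 = 2/√x_1, MU_x_2 = 1. Tangency: 2/√x_1 = p_1/p_2.
Thus x_1* = (2·p_2/p_1)² — independent of M — with the rest of income spent on x_2.
Plugging in: x_1* = (2·7.4/19.25)² = 0.5911, x_2* = 15.2191.
Expenditure on x_1: 19.25·0.5911 = 11.3787; share = 0.0918.

share on x_1 = 0.0918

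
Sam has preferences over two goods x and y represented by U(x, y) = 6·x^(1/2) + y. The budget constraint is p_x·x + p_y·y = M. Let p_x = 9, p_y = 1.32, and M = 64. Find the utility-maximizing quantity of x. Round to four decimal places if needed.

MU_x = 3/√x, MU_y = 1. Tangency: 3/√x = p_x/p_y.
Thus x* = (3·p_y/p_x)² — independent of M — with the rest of income spent on y.
Plugging in: x* = (3·1.32/9)² = 0.1936.

x* = 0.1936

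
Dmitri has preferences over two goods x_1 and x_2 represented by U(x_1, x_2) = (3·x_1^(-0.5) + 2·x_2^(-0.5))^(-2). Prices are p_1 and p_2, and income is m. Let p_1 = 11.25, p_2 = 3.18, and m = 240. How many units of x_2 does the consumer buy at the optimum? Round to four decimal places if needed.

From the CES first-order condition, (3/2)·(x_2/x_1)^(1.5) = p_1/p_2.
Solve for the ratio: x_2/x_1 = [(2/3)·p_1/p_2]^(2/3).
With the ratio pinned down, the budget gives x_1* = m/(p_1 + p_2·(x_2/x_1)) and x_2* = (x_2/x_1)·x_1*.
Numerically x_2/x_1 = 1.771833, so x_1* = 240/(11.25 + 3.18·1.771833) = 14.2143 and x_2* = 1.771833·14.2143 = 25.1853.

x_2* = 25.1853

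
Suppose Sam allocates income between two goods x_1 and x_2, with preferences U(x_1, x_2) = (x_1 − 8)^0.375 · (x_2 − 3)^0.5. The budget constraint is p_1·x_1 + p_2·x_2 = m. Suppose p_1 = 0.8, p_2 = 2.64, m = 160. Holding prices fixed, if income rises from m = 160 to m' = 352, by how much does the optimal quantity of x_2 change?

Δx_2* = 41.5584

MRS = (3/4)·(x_2−3)/(x_1−8). Tangency with p_1/p_2 gives x_2−3 = (4/3)·(p_1/p_2)·(x_1−8).
Substituting into the budget: x_1* = 8 + 3/7·(m − 8·p_1 − 3·p_2)/p_1, and x_2* = 3 + 4/7·(…)/p_2.
Discretionary income = 160 − 8·0.8 − 3·2.64 = 145.68; x_2* = 3 + 4/7·145.68/2.64 = 34.5325.
At m' = 352: x_2* = 76.0909. Change: 76.0909 − 34.5325 = 41.5584.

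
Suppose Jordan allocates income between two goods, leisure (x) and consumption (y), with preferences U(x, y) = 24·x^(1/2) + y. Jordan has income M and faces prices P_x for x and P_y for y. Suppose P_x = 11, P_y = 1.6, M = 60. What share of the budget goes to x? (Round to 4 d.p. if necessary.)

share on x = 0.5585

Utility is quasi-linear in y; the FOC for x is 12/√x = P_x/P_y.
Thus x* = (12·P_y/P_x)² — independent of M — with the rest of income spent on y.
Plugging in: x* = (12·1.6/11)² = 3.0466, y* = 16.5545.
Expenditure on x: 11·3.0466 = 33.5127; share = 0.5585.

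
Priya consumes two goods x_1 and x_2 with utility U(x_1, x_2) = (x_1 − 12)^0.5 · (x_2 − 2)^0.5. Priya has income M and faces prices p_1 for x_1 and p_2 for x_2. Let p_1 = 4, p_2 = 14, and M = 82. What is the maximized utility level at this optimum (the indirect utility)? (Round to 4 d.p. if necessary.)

This is Cobb-Douglas in (x_1−12, x_2−2): tangency gives 0.5·p_2·(x_2−2) = 0.5·p_1·(x_1−12).
After buying the subsistence bundle (12, 2), a share 0.5 of the remaining income goes to x_1: x_1* = 12 + 0.5·(M − 12p_1 − 2p_2)/p_1.
Discretionary income = 82 − 12·4 − 2·14 = 6; x_1* = 12 + 0.5·6/4 = 12.75; x_2* = 2 + 0.5·6/14 = 2.2143.
Utility at the optimum: U(12.75, 2.2143) = 0.4009.

V = 0.4009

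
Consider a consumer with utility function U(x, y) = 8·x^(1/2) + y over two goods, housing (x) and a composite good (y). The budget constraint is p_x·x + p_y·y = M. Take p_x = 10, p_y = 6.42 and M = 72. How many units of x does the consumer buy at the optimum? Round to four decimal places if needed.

x* = 6.5946

Plugging in: x* = (4·6.42/10)² = 6.5946.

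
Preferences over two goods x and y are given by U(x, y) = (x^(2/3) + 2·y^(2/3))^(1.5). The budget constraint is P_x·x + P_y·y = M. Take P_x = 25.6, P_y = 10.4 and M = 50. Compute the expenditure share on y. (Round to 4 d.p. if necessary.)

share on y = 0.9798

Substitute y = (y/x)·x into the budget: x* = M/(P_x + P_y·(y/x)).
Numerically y/x = 119.319071, so x* = 50/(25.6 + 10.4·119.319071) = 0.0395 and y* = 119.319071·0.0395 = 4.7105.
Expenditure on y: 10.4·4.7105 = 48.9894; share = 0.9798.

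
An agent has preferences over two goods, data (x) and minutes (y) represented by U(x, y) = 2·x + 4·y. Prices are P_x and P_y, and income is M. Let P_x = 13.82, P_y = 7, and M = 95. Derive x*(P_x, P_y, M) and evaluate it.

Perfect substitutes: compare marginal utility per dollar. 2/P_x vs 4/P_y → 0.1447 vs 0.5714.
y gives more utility per dollar, so spend all income on y: y* = M/P_y, x* = 0.
Numerically: x* = 0, y* = 13.5714.

x* = 0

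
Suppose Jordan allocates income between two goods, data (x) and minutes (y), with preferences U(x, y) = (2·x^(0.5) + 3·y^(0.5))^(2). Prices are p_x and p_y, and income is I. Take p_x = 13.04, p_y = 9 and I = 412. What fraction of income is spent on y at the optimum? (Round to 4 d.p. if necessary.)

share on y = 0.7653

From the CES first-order condition, (2/3)·(y/x)^(0.5) = p_x/p_y.
Solve for the ratio: y/x = [(3/2)·p_x/p_y]^(2).
With the ratio pinned down, the budget gives x* = I/(p_x + p_y·(y/x)) and y* = (y/x)·x*.
Numerically y/x = 4.723378, so x* = 412/(13.04 + 9·4.723378) = 7.4167 and y* = 4.723378·7.4167 = 35.0318.
Expenditure on y: 9·35.0318 = 315.2864; share = 0.7653.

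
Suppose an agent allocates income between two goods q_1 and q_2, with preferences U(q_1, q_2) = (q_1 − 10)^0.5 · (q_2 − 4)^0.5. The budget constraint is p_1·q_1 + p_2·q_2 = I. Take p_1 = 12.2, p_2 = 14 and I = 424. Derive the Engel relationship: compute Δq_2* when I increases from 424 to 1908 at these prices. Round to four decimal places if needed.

Δq_2* = 53

MRS = (q_2−4)/(q_1−10). Tangency with p_1/p_2 gives q_2−4 = (p_1/p_2)·(q_1−10).
After buying the subsistence bundle (10, 4), a share 0.5 of the remaining income goes to q_1: q_1* = 10 + 0.5·(I − 10p_1 − 4p_2)/p_1.
Discretionary income = 424 − 10·12.2 − 4·14 = 246; q_2* = 4 + 0.5·246/14 = 12.7857.
At I' = 1908: q_2* = 65.7857. Change: 65.7857 − 12.7857 = 53.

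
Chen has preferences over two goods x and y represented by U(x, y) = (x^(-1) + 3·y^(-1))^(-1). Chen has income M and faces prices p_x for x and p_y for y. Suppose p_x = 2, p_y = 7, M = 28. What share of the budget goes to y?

share on y = 0.7642

MU_x ∝ x^(-2), MU_y ∝ 3·y^(-2), so MRS = (1/3)·(y/x)^(2) = p_x/p_y.
Solve for the ratio: y/x = [3·p_x/p_y]^(0.5).
With the ratio pinned down, the budget gives x* = M/(p_x + p_y·(y/x)) and y* = (y/x)·x*.
Numerically y/x = 0.92582, so x* = 28/(2 + 7·0.92582) = 3.3016 and y* = 0.92582·3.3016 = 3.0567.
Expenditure on y: 7·3.0567 = 21.3968; share = 0.7642.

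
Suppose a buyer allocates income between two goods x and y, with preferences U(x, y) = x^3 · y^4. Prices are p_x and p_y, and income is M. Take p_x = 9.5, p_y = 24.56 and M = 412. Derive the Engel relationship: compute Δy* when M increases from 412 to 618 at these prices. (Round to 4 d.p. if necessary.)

The MRS is (3/4)·y/x. Set MRS = p_x/p_y.
So 3·p_y·y = 4·p_x·x; combined with the budget, a share 3/7 of income goes to x.
Demand: x*(p_x,p_y,M) = 3/7·M/p_x and y* = 4/7·M/p_y.
At p_x=9.5, p_y=24.56, M=412: y* = 4/7·412/24.56 = 9.5859.
At M' = 618: y* = 14.3788. Change: 14.3788 − 9.5859 = 4.7929.

Δy* = 4.7929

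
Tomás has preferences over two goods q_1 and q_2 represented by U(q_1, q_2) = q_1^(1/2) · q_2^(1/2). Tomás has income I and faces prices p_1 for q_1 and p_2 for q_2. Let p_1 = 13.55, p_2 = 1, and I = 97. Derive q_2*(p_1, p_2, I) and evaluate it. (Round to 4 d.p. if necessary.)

q_2* = 48.5

Demand: q_1*(p_1,p_2,I) = 0.5·I/p_1 and q_2* = 0.5·I/p_2.
At p_1=13.55, p_2=1, I=97: q_2* = 0.5·97/1 = 48.5.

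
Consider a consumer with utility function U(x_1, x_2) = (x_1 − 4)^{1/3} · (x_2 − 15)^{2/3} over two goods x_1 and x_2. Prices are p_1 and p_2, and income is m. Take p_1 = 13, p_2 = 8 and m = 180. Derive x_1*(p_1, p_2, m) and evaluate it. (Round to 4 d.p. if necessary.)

This is Cobb-Douglas in (x_1−4, x_2−15): tangency gives 1/3·p_2·(x_2−15) = 2/3·p_1·(x_1−4).
After buying the subsistence bundle (4, 15), a share 1/3 of the remaining income goes to x_1: x_1* = 4 + 1/3·(m − 4p_1 − 15p_2)/p_1.
Discretionary income = 180 − 4·13 − 15·8 = 8; x_1* = 4 + 1/3·8/13 = 4.2051.

x_1* = 4.2051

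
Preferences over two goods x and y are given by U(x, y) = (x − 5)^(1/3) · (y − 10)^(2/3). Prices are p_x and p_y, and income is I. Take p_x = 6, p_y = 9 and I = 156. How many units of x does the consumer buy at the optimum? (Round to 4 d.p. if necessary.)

Let x' = x−5, y' = y−10. MRS = (1/2)·y'/x' = p_x/p_y.
After buying the subsistence bundle (5, 10), a share 1/3 of the remaining income goes to x: x* = 5 + 1/3·(I − 5p_x − 10p_y)/p_x.
Discretionary income = 156 − 5·6 − 10·9 = 36; x* = 5 + 1/3·36/6 = 7.

x* = 7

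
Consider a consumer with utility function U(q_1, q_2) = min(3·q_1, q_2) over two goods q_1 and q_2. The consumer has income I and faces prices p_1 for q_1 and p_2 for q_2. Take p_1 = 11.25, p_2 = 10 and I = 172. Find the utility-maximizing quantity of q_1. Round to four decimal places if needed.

Here 11.25 + 3·10 = 41.25, giving q_1* = 4.1697.

q_1* = 4.1697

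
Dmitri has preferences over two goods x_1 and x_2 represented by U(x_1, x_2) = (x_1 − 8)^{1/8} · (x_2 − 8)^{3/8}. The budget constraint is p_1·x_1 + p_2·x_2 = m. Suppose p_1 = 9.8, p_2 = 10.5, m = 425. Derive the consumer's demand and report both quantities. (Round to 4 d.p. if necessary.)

x_1* = 14.699, x_2* = 26.7571

Let x_1' = x_1−8, x_2' = x_2−8. MRS = (1/3)·x_2'/x_1' = p_1/p_2.
Substituting into the budget: x_1* = 8 + 0.25·(m − 8·p_1 − 8·p_2)/p_1, and x_2* = 8 + 0.75·(…)/p_2.
Discretionary income = 425 − 8·9.8 − 8·10.5 = 262.6; x_1* = 8 + 0.25·262.6/9.8 = 14.699; x_2* = 8 + 0.75·262.6/10.5 = 26.7571.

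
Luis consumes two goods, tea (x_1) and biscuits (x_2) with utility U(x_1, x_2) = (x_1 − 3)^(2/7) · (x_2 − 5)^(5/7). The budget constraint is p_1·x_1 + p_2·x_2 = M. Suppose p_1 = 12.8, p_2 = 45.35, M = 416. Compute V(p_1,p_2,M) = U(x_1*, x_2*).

Let x_1' = x_1−3, x_2' = x_2−5. MRS = (2/5)·x_2'/x_1' = p_1/p_2.
Substituting into the budget: x_1* = 3 + 2/7·(M − 3·p_1 − 5·p_2)/p_1, and x_2* = 5 + 5/7·(…)/p_2.
Discretionary income = 416 − 3·12.8 − 5·45.35 = 150.85; x_1* = 3 + 2/7·150.85/12.8 = 6.3672; x_2* = 5 + 5/7·150.85/45.35 = 7.376.
Utility at the optimum: U(6.3672, 7.376) = 2.6249.

V = 2.6249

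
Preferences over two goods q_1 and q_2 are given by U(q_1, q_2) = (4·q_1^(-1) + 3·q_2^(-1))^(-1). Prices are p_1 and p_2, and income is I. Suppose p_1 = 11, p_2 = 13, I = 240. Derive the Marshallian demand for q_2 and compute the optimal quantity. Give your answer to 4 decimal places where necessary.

q_2* = 8.9525

From the CES first-order condition, (4/3)·(q_2/q_1)^(2) = p_1/p_2.
Hence q_2/q_1 = ((3/4)·p_1/p_2)^(1/(2)), i.e. raised to the 0.5 power.
With the ratio pinned down, the budget gives q_1* = I/(p_1 + p_2·(q_2/q_1)) and q_2* = (q_2/q_1)·q_1*.
Numerically q_2/q_1 = 0.796628, so q_1* = 240/(11 + 13·0.796628) = 11.238 and q_2* = 0.796628·11.238 = 8.9525.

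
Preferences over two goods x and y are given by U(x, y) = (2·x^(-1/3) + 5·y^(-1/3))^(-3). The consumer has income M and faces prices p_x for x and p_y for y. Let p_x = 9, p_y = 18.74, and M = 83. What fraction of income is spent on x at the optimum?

share on x = 0.2951

MU_x ∝ 2·x^(-4/3), MU_y ∝ 5·y^(-4/3), so MRS = (2/5)·(y/x)^(4/3) = p_x/p_y.
Hence y/x = ((5/2)·p_x/p_y)^(1/(4/3)), i.e. raised to the 0.75 power.
Substitute y = (y/x)·x into the budget: x* = M/(p_x + p_y·(y/x)).
Numerically y/x = 1.14699, so x* = 83/(9 + 18.74·1.14699) = 2.7218 and y* = 1.14699·2.7218 = 3.1219.
Expenditure on x: 9·2.7218 = 24.4961; share = 0.2951.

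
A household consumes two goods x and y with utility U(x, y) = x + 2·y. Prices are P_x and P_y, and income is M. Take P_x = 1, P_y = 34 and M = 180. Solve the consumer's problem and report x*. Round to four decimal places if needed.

x* = 180

Perfect substitutes: compare marginal utility per dollar. 1/P_x vs 2/P_y → 1 vs 0.0588.
x gives more utility per dollar, so spend all income on x: x* = M/P_x, y* = 0.
Numerically: x* = 180, y* = 0.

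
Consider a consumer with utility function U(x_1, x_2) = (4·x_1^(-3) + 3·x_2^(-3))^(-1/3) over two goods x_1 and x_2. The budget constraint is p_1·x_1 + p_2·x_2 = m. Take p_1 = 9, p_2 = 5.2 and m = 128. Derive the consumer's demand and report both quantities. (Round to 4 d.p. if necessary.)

x_1* = 8.797, x_2* = 9.3898

MRS = MU_x_1/MU_x_2 = (4/3)·(x_2/x_1)^(4). Set equal to p_1/p_2.
Solve for the ratio: x_2/x_1 = [(3/4)·p_1/p_2]^(0.25).
With the ratio pinned down, the budget gives x_1* = m/(p_1 + p_2·(x_2/x_1)) and x_2* = (x_2/x_1)·x_1*.
Numerically x_2/x_1 = 1.067395, so x_1* = 128/(9 + 5.2·1.067395) = 8.797 and x_2* = 1.067395·8.797 = 9.3898.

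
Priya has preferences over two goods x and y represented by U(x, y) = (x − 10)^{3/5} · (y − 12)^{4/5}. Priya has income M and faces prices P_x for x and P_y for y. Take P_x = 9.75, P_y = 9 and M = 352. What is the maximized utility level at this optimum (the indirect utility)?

V = 18.2037

MRS = (3/4)·(y−12)/(x−10). Tangency with P_x/P_y gives y−12 = (4/3)·(P_x/P_y)·(x−10).
Substituting into the budget: x* = 10 + 3/7·(M − 10·P_x − 12·P_y)/P_x, and y* = 12 + 4/7·(…)/P_y.
Discretionary income = 352 − 10·9.75 − 12·9 = 146.5; x* = 10 + 3/7·146.5/9.75 = 16.4396; y* = 12 + 4/7·146.5/9 = 21.3016.
Utility at the optimum: U(16.4396, 21.3016) = 18.2037.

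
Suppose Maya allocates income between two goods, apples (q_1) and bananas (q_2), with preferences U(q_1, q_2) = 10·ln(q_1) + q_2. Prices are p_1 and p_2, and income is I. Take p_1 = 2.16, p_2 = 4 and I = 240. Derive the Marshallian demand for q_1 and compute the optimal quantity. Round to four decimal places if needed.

q_1* = 18.5185

Set MRS = p_1/p_2: (10/q_1)/1 = p_1/p_2.
So q_1*(p_1,p_2) = 10·p_2/p_1, independent of income; and q_2* = (I − 10·p_2)/p_2.
At the given prices: q_1* = 10·4/2.16 = 18.5185.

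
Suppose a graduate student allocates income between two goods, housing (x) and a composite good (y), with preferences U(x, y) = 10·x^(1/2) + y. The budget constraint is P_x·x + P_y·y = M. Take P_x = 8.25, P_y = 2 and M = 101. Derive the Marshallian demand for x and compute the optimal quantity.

Utility is quasi-linear in y; the FOC for x is 5/√x = P_x/P_y.
Thus x* = (5·P_y/P_x)² — independent of M — with the rest of income spent on y.
Plugging in: x* = (5·2/8.25)² = 1.4692.

x* = 1.4692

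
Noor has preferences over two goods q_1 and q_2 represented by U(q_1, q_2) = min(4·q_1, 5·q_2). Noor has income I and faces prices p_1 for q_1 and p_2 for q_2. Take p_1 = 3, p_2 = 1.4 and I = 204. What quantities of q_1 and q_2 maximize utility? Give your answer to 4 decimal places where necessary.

q_1* = 49.5146, q_2* = 39.6117

With perfect complements, no substitution: consume in ratio q_1:q_2 = 5:4.
Budget: p_1·q_1 + p_2·(4/5)·q_1 = I, so (5·p_1 + 4·p_2)·q_1 = 5·I.
Demand: q_1*(p_1,p_2,I) = 5·I/(5·p_1 + 4·p_2), q_2* = 4·I/(5·p_1 + 4·p_2).
Here 5·3 + 4·1.4 = 20.6, giving q_1* = 49.5146 and q_2* = 39.6117.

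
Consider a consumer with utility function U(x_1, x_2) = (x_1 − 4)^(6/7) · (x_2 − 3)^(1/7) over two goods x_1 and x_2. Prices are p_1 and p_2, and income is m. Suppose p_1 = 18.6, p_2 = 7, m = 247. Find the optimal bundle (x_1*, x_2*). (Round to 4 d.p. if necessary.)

After buying the subsistence bundle (4, 3), a share 6/7 of the remaining income goes to x_1: x_1* = 4 + 6/7·(m − 4p_1 − 3p_2)/p_1.
Discretionary income = 247 − 4·18.6 − 3·7 = 151.6; x_1* = 4 + 6/7·151.6/18.6 = 10.9862; x_2* = 3 + 1/7·151.6/7 = 6.0939.

x_1* = 10.9862, x_2* = 6.0939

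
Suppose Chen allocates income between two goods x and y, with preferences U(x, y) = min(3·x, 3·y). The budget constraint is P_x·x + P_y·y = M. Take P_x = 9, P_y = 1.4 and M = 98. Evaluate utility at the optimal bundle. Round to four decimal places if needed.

V = 28.2692

With perfect complements, no substitution: consume in ratio x:y = 3:3.
Budget: P_x·x + P_y·x = M, so (3·P_x + 3·P_y)·x = 3·M.
Demand: x*(P_x,P_y,M) = 3·M/(3·P_x + 3·P_y), y* = 3·M/(3·P_x + 3·P_y).
Here 3·9 + 3·1.4 = 31.2, giving x* = 9.4231 and y* = 9.4231.
Utility at the optimum: U(9.4231, 9.4231) = 28.2692.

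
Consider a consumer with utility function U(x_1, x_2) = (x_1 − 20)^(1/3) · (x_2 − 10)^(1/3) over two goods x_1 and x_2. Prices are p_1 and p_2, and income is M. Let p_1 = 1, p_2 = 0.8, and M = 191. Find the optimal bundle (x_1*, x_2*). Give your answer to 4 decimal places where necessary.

x_1* = 101.5, x_2* = 111.875

This is Cobb-Douglas in (x_1−20, x_2−10): tangency gives 1/3·p_2·(x_2−10) = 1/3·p_1·(x_1−20).
After buying the subsistence bundle (20, 10), a share 0.5 of the remaining income goes to x_1: x_1* = 20 + 0.5·(M − 20p_1 − 10p_2)/p_1.
Discretionary income = 191 − 20·1 − 10·0.8 = 163; x_1* = 20 + 0.5·163/1 = 101.5; x_2* = 10 + 0.5·163/0.8 = 111.875.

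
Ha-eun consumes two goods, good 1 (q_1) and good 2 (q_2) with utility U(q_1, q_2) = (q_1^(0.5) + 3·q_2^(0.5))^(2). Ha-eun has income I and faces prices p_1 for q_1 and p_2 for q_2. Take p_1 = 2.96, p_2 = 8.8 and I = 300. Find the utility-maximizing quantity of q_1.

q_1* = 25.1662

MU_q_1 ∝ q_1^(-0.5), MU_q_2 ∝ 3·q_2^(-0.5), so MRS = (1/3)·(q_2/q_1)^(0.5) = p_1/p_2.
Hence q_2/q_1 = (3·p_1/p_2)^(1/(0.5)), i.e. raised to the 2 power.
Substitute q_2 = (q_2/q_1)·q_1 into the budget: q_1* = I/(p_1 + p_2·(q_2/q_1)).
Numerically q_2/q_1 = 1.018264, so q_1* = 300/(2.96 + 8.8·1.018264) = 25.1662.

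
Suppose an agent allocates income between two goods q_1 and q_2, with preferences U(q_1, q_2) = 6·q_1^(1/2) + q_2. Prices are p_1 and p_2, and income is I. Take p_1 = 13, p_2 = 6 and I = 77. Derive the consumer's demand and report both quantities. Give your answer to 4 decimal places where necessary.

q_1* = 1.9172, q_2* = 8.6795

Set MRS = p_1/p_2: 3·q_1^(−1/2) = p_1/p_2.
Thus q_1* = (3·p_2/p_1)² — independent of I — with the rest of income spent on q_2.
Plugging in: q_1* = (3·6/13)² = 1.9172, q_2* = 8.6795.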